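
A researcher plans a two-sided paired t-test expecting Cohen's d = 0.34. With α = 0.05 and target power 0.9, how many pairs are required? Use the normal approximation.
n = 91 pairs

Sample size formula (paired t-test, normal approximation):
n = ((z_{α/2} + z_β) / d)²

z_{α/2} = 1.960 (for α = 0.05, two-sided)
z_β = 1.282 (for power = 0.9)
d = 0.34

n = ((1.960 + 1.282) / 0.34)²
n = (9.535)²
n ≈ 90.92
Round up to the next whole number: n = 91 pairs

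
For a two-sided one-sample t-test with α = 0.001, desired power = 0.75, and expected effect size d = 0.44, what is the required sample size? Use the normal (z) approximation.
n = 82

Sample size formula (one-sample t-test, normal approximation):
n = ((z_{α/2} + z_β) / d)²

z_{α/2} = 3.291 (for α = 0.001, two-sided)
z_β = 0.674 (for power = 0.75)
d = 0.44

n = ((3.291 + 0.674) / 0.44)²
n = (9.011)²
n ≈ 81.20
Round up to the next whole number: n = 82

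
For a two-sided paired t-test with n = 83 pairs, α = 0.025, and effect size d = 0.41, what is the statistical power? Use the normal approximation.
Power ≈ 0.93

Power calculation (paired t-test, normal approximation):
z_β = d · √n - z_{α/2}
z_β = 0.41 · √83 - 2.241
z_β = 0.41 · 9.110 - 2.241
z_β = 1.494

Power = Φ(z_β) = Φ(1.494) ≈ 0.932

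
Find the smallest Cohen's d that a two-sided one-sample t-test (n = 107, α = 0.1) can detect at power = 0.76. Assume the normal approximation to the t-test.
d ≈ 0.23

Minimum detectable effect (one-sample t-test, normal approximation):
d = (z_{α/2} + z_β) / √n
d = (1.645 + 0.706) / √107
d = 2.351 / 10.344
d ≈ 0.23

By Cohen's convention (0.2 small / 0.5 medium / 0.8 large): small effect.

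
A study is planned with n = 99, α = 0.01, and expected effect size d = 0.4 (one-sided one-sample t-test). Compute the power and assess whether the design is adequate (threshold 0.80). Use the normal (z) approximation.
Power ≈ 0.95; the study is adequately powered (power ≥ 0.80)

Power calculation (one-sample t-test, normal approximation):
z_β = d · √n - z_α
z_β = 0.4 · √99 - 2.326
z_β = 0.4 · 9.950 - 2.326
z_β = 1.654

Power = Φ(z_β) = Φ(1.654) ≈ 0.951

Effect size d = 0.4 is small by Cohen's convention (0.2/0.5/0.8).

Threshold: power ≥ 0.80 is conventionally adequate.
Power ≈ 0.95 → the study is adequately powered (power ≥ 0.80).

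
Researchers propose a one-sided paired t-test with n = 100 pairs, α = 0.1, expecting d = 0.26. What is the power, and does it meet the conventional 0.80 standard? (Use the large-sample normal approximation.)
Power ≈ 0.91; the study is adequately powered (power ≥ 0.80)

Power calculation (paired t-test, normal approximation):
z_β = d · √n - z_α
z_β = 0.26 · √100 - 1.282
z_β = 0.26 · 10.000 - 1.282
z_β = 1.318

Power = Φ(z_β) = Φ(1.318) ≈ 0.906

Effect size d = 0.26 is small by Cohen's convention (0.2/0.5/0.8).

Threshold: power ≥ 0.80 is conventionally adequate.
Power ≈ 0.91 → the study is adequately powered (power ≥ 0.80).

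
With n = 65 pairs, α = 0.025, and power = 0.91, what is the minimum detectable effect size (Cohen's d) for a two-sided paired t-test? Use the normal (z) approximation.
d ≈ 0.44

Minimum detectable effect (paired t-test, normal approximation):
d = (z_{α/2} + z_β) / √n
d = (2.241 + 1.341) / √65
d = 3.582 / 8.062
d ≈ 0.44

By Cohen's convention (0.2 small / 0.5 medium / 0.8 large): small effect.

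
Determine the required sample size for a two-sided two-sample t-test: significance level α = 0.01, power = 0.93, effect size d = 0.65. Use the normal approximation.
n = 78 per group

Sample size formula (two-sample t-test, normal approximation):
n = 2 · ((z_{α/2} + z_β) / d)²

z_{α/2} = 2.576 (for α = 0.01, two-sided)
z_β = 1.476 (for power = 0.93)
d = 0.65

n = 2 · ((2.576 + 1.476) / 0.65)²
n = 2 · (6.234)²
n ≈ 77.73
Round up to the next whole number: n = 78 per group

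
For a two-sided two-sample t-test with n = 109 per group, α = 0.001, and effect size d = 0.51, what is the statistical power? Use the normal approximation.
Power ≈ 0.68

Power calculation (two-sample t-test, normal approximation):
z_β = d · √(n/2) - z_{α/2}
z_β = 0.51 · √(109/2) - 3.291
z_β = 0.51 · 7.382 - 3.291
z_β = 0.475

Power = Φ(z_β) = Φ(0.475) ≈ 0.682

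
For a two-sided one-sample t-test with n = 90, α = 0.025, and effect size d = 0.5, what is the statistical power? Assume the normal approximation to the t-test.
Power ≈ 0.99

Power calculation (one-sample t-test, normal approximation):
z_β = d · √n - z_{α/2}
z_β = 0.5 · √90 - 2.241
z_β = 0.5 · 9.487 - 2.241
z_β = 2.502

Power = Φ(z_β) = Φ(2.502) ≈ 0.994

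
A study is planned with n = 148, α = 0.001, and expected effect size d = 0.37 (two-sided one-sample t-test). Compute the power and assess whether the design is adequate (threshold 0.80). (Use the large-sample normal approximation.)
Power ≈ 0.89; the study is adequately powered (power ≥ 0.80)

Power calculation (one-sample t-test, normal approximation):
z_β = d · √n - z_{α/2}
z_β = 0.37 · √148 - 3.291
z_β = 0.37 · 12.166 - 3.291
z_β = 1.211

Power = Φ(z_β) = Φ(1.211) ≈ 0.887

Effect size d = 0.37 is small by Cohen's convention (0.2/0.5/0.8).

Threshold: power ≥ 0.80 is conventionally adequate.
Power ≈ 0.89 → the study is adequately powered (power ≥ 0.80).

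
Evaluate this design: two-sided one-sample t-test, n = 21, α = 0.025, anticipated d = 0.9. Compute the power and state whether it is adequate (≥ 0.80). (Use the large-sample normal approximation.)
Power ≈ 0.97; the study is adequately powered (power ≥ 0.80)

Power calculation (one-sample t-test, normal approximation):
z_β = d · √n - z_{α/2}
z_β = 0.9 · √21 - 2.241
z_β = 0.9 · 4.583 - 2.241
z_β = 1.883

Power = Φ(z_β) = Φ(1.883) ≈ 0.970

Effect size d = 0.9 is large by Cohen's convention (0.2/0.5/0.8).

Threshold: power ≥ 0.80 is conventionally adequate.
Power ≈ 0.97 → the study is adequately powered (power ≥ 0.80).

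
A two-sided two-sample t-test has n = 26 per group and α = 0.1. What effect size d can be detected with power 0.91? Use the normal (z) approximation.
d ≈ 0.83

Minimum detectable effect (two-sample t-test, normal approximation):
d = (z_{α/2} + z_β) / √(n/2)
d = (1.645 + 1.341) / √(26/2)
d = 2.986 / 3.606
d ≈ 0.83

By Cohen's convention (0.2 small / 0.5 medium / 0.8 large): large effect.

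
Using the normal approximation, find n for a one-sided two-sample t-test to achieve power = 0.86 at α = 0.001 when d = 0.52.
n = 129 per group

Sample size formula (two-sample t-test, normal approximation):
n = 2 · ((z_α + z_β) / d)²

z_α = 3.090 (for α = 0.001, one-sided)
z_β = 1.080 (for power = 0.86)
d = 0.52

n = 2 · ((3.090 + 1.080) / 0.52)²
n = 2 · (8.019)²
n ≈ 128.61
Round up to the next whole number: n = 129 per group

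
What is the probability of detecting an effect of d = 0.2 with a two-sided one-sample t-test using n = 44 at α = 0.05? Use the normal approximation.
Power ≈ 0.26

Power calculation (one-sample t-test, normal approximation):
z_β = d · √n - z_{α/2}
z_β = 0.2 · √44 - 1.960
z_β = 0.2 · 6.633 - 1.960
z_β = -0.633

Power = Φ(z_β) = Φ(-0.633) ≈ 0.263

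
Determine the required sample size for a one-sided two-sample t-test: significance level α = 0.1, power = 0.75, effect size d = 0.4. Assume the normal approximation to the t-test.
n = 48 per group

Sample size formula (two-sample t-test, normal approximation):
n = 2 · ((z_α + z_β) / d)²

z_α = 1.282 (for α = 0.1, one-sided)
z_β = 0.674 (for power = 0.75)
d = 0.4

n = 2 · ((1.282 + 0.674) / 0.4)²
n = 2 · (4.890)²
n ≈ 47.82
Round up to the next whole number: n = 48 per group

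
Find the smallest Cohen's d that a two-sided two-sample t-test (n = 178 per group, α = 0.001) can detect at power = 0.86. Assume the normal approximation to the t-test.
d ≈ 0.46

Minimum detectable effect (two-sample t-test, normal approximation):
d = (z_{α/2} + z_β) / √(n/2)
d = (3.291 + 1.080) / √(178/2)
d = 4.371 / 9.434
d ≈ 0.46

By Cohen's convention (0.2 small / 0.5 medium / 0.8 large): small effect.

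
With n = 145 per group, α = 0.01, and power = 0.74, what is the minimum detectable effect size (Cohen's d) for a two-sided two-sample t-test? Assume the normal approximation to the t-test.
d ≈ 0.38

Minimum detectable effect (two-sample t-test, normal approximation):
d = (z_{α/2} + z_β) / √(n/2)
d = (2.576 + 0.643) / √(145/2)
d = 3.219 / 8.515
d ≈ 0.38

By Cohen's convention (0.2 small / 0.5 medium / 0.8 large): small effect.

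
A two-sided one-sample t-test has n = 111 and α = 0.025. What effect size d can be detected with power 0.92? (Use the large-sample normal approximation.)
d ≈ 0.35

Minimum detectable effect (one-sample t-test, normal approximation):
d = (z_{α/2} + z_β) / √n
d = (2.241 + 1.405) / √111
d = 3.646 / 10.536
d ≈ 0.35

By Cohen's convention (0.2 small / 0.5 medium / 0.8 large): small effect.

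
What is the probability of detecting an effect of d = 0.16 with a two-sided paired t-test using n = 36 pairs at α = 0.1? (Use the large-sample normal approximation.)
Power ≈ 0.25

Power calculation (paired t-test, normal approximation):
z_β = d · √n - z_{α/2}
z_β = 0.16 · √36 - 1.645
z_β = 0.16 · 6.000 - 1.645
z_β = -0.685

Power = Φ(z_β) = Φ(-0.685) ≈ 0.247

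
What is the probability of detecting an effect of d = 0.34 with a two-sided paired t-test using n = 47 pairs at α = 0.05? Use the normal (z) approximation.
Power ≈ 0.64

Power calculation (paired t-test, normal approximation):
z_β = d · √n - z_{α/2}
z_β = 0.34 · √47 - 1.960
z_β = 0.34 · 6.856 - 1.960
z_β = 0.371

Power = Φ(z_β) = Φ(0.371) ≈ 0.645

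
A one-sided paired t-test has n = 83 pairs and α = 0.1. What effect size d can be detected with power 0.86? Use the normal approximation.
d ≈ 0.26

Minimum detectable effect (paired t-test, normal approximation):
d = (z_α + z_β) / √n
d = (1.282 + 1.080) / √83
d = 2.362 / 9.110
d ≈ 0.26

By Cohen's convention (0.2 small / 0.5 medium / 0.8 large): small effect.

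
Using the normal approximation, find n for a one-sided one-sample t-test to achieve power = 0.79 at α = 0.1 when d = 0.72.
n = 9

Sample size formula (one-sample t-test, normal approximation):
n = ((z_α + z_β) / d)²

z_α = 1.282 (for α = 0.1, one-sided)
z_β = 0.806 (for power = 0.79)
d = 0.72

n = ((1.282 + 0.806) / 0.72)²
n = (2.900)²
n ≈ 8.41
Round up to the next whole number: n = 9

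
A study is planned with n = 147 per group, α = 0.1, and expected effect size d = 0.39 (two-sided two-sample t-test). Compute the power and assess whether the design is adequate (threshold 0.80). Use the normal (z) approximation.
Power ≈ 0.96; the study is adequately powered (power ≥ 0.80)

Power calculation (two-sample t-test, normal approximation):
z_β = d · √(n/2) - z_{α/2}
z_β = 0.39 · √(147/2) - 1.645
z_β = 0.39 · 8.573 - 1.645
z_β = 1.699

Power = Φ(z_β) = Φ(1.699) ≈ 0.955

Effect size d = 0.39 is small by Cohen's convention (0.2/0.5/0.8).

Threshold: power ≥ 0.80 is conventionally adequate.
Power ≈ 0.96 → the study is adequately powered (power ≥ 0.80).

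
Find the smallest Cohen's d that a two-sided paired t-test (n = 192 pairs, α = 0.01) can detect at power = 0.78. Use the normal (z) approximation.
d ≈ 0.24

Minimum detectable effect (paired t-test, normal approximation):
d = (z_{α/2} + z_β) / √n
d = (2.576 + 0.772) / √192
d = 3.348 / 13.856
d ≈ 0.24

By Cohen's convention (0.2 small / 0.5 medium / 0.8 large): small effect.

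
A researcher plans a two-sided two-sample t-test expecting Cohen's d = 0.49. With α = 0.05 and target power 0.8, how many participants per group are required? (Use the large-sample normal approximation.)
n = 66 per group

Sample size formula (two-sample t-test, normal approximation):
n = 2 · ((z_{α/2} + z_β) / d)²

z_{α/2} = 1.960 (for α = 0.05, two-sided)
z_β = 0.842 (for power = 0.8)
d = 0.49

n = 2 · ((1.960 + 0.842) / 0.49)²
n = 2 · (5.718)²
n ≈ 65.39
Round up to the next whole number: n = 66 per group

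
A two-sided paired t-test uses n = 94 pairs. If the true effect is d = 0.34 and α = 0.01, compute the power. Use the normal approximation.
Power ≈ 0.76

Power calculation (paired t-test, normal approximation):
z_β = d · √n - z_{α/2}
z_β = 0.34 · √94 - 2.576
z_β = 0.34 · 9.695 - 2.576
z_β = 0.721

Power = Φ(z_β) = Φ(0.721) ≈ 0.764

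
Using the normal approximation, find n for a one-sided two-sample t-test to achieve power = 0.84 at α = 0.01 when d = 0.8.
n = 35 per group

Sample size formula (two-sample t-test, normal approximation):
n = 2 · ((z_α + z_β) / d)²

z_α = 2.326 (for α = 0.01, one-sided)
z_β = 0.994 (for power = 0.84)
d = 0.8

n = 2 · ((2.326 + 0.994) / 0.8)²
n = 2 · (4.150)²
n ≈ 34.45
Round up to the next whole number: n = 35 per group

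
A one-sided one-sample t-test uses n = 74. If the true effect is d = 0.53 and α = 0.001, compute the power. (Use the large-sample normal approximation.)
Power ≈ 0.93

Power calculation (one-sample t-test, normal approximation):
z_β = d · √n - z_α
z_β = 0.53 · √74 - 3.090
z_β = 0.53 · 8.602 - 3.090
z_β = 1.469

Power = Φ(z_β) = Φ(1.469) ≈ 0.929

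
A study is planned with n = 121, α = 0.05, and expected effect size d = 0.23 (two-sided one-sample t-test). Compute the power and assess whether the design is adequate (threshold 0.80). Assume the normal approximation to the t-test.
Power ≈ 0.72; the study is underpowered (power < 0.80)

Power calculation (one-sample t-test, normal approximation):
z_β = d · √n - z_{α/2}
z_β = 0.23 · √121 - 1.960
z_β = 0.23 · 11.000 - 1.960
z_β = 0.570

Power = Φ(z_β) = Φ(0.570) ≈ 0.716

Effect size d = 0.23 is small by Cohen's convention (0.2/0.5/0.8).

Threshold: power ≥ 0.80 is conventionally adequate.
Power ≈ 0.72 → the study is underpowered (power < 0.80).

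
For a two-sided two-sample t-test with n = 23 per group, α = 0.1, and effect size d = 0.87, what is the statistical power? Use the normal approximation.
Power ≈ 0.90

Power calculation (two-sample t-test, normal approximation):
z_β = d · √(n/2) - z_{α/2}
z_β = 0.87 · √(23/2) - 1.645
z_β = 0.87 · 3.391 - 1.645
z_β = 1.305

Power = Φ(z_β) = Φ(1.305) ≈ 0.904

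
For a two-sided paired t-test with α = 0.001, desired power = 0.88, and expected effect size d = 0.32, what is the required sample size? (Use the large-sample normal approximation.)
n = 195 pairs

Sample size formula (paired t-test, normal approximation):
n = ((z_{α/2} + z_β) / d)²

z_{α/2} = 3.291 (for α = 0.001, two-sided)
z_β = 1.175 (for power = 0.88)
d = 0.32

n = ((3.291 + 1.175) / 0.32)²
n = (13.956)²
n ≈ 194.77
Round up to the next whole number: n = 195 pairs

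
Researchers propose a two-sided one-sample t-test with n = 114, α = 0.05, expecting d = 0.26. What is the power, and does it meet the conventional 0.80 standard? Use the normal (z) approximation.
Power ≈ 0.79; the study is underpowered (power < 0.80)

Power calculation (one-sample t-test, normal approximation):
z_β = d · √n - z_{α/2}
z_β = 0.26 · √114 - 1.960
z_β = 0.26 · 10.677 - 1.960
z_β = 0.816

Power = Φ(z_β) = Φ(0.816) ≈ 0.793

Effect size d = 0.26 is small by Cohen's convention (0.2/0.5/0.8).

Threshold: power ≥ 0.80 is conventionally adequate.
Power ≈ 0.79 → the study is underpowered (power < 0.80).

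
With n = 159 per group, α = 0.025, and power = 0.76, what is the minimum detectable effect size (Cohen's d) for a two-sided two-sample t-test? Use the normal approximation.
d ≈ 0.33

Minimum detectable effect (two-sample t-test, normal approximation):
d = (z_{α/2} + z_β) / √(n/2)
d = (2.241 + 0.706) / √(159/2)
d = 2.948 / 8.916
d ≈ 0.33

By Cohen's convention (0.2 small / 0.5 medium / 0.8 large): small effect.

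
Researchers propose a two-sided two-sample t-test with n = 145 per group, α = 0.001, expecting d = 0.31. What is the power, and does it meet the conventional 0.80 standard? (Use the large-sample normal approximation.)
Power ≈ 0.26; the study is underpowered (power < 0.80)

Power calculation (two-sample t-test, normal approximation):
z_β = d · √(n/2) - z_{α/2}
z_β = 0.31 · √(145/2) - 3.291
z_β = 0.31 · 8.515 - 3.291
z_β = -0.651

Power = Φ(z_β) = Φ(-0.651) ≈ 0.258

Effect size d = 0.31 is small by Cohen's convention (0.2/0.5/0.8).

Threshold: power ≥ 0.80 is conventionally adequate.
Power ≈ 0.26 → the study is underpowered (power < 0.80).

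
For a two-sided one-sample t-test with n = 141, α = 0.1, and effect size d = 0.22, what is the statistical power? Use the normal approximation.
Power ≈ 0.83

Power calculation (one-sample t-test, normal approximation):
z_β = d · √n - z_{α/2}
z_β = 0.22 · √141 - 1.645
z_β = 0.22 · 11.874 - 1.645
z_β = 0.968

Power = Φ(z_β) = Φ(0.968) ≈ 0.833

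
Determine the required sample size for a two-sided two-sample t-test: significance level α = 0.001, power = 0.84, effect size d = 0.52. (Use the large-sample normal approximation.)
n = 136 per group

Sample size formula (two-sample t-test, normal approximation):
n = 2 · ((z_{α/2} + z_β) / d)²

z_{α/2} = 3.291 (for α = 0.001, two-sided)
z_β = 0.994 (for power = 0.84)
d = 0.52

n = 2 · ((3.291 + 0.994) / 0.52)²
n = 2 · (8.240)²
n ≈ 135.80
Round up to the next whole number: n = 136 per group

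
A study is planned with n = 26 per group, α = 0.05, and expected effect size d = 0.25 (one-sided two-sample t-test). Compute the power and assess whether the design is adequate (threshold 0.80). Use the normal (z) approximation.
Power ≈ 0.23; the study is underpowered (power < 0.80)

Power calculation (two-sample t-test, normal approximation):
z_β = d · √(n/2) - z_α
z_β = 0.25 · √(26/2) - 1.645
z_β = 0.25 · 3.606 - 1.645
z_β = -0.743

Power = Φ(z_β) = Φ(-0.743) ≈ 0.229

Effect size d = 0.25 is small by Cohen's convention (0.2/0.5/0.8).

Threshold: power ≥ 0.80 is conventionally adequate.
Power ≈ 0.23 → the study is underpowered (power < 0.80).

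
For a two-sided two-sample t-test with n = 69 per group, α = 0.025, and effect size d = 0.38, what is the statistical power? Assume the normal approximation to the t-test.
Power ≈ 0.50

Power calculation (two-sample t-test, normal approximation):
z_β = d · √(n/2) - z_{α/2}
z_β = 0.38 · √(69/2) - 2.241
z_β = 0.38 · 5.874 - 2.241
z_β = -0.009

Power = Φ(z_β) = Φ(-0.009) ≈ 0.496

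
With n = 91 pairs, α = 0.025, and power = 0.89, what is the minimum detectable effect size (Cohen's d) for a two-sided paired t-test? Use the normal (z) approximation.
d ≈ 0.36

Minimum detectable effect (paired t-test, normal approximation):
d = (z_{α/2} + z_β) / √n
d = (2.241 + 1.227) / √91
d = 3.468 / 9.539
d ≈ 0.36

By Cohen's convention (0.2 small / 0.5 medium / 0.8 large): small effect.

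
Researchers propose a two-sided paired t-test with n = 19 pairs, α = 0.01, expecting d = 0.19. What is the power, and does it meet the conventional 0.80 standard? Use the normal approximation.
Power ≈ 0.04; the study is underpowered (power < 0.80)

Power calculation (paired t-test, normal approximation):
z_β = d · √n - z_{α/2}
z_β = 0.19 · √19 - 2.576
z_β = 0.19 · 4.359 - 2.576
z_β = -1.748

Power = Φ(z_β) = Φ(-1.748) ≈ 0.040

Effect size d = 0.19 is very small by Cohen's convention (0.2/0.5/0.8).

Threshold: power ≥ 0.80 is conventionally adequate.
Power ≈ 0.04 → the study is underpowered (power < 0.80).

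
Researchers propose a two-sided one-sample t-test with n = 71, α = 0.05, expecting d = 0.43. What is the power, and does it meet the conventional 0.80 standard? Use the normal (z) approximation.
Power ≈ 0.95; the study is adequately powered (power ≥ 0.80)

Power calculation (one-sample t-test, normal approximation):
z_β = d · √n - z_{α/2}
z_β = 0.43 · √71 - 1.960
z_β = 0.43 · 8.426 - 1.960
z_β = 1.663

Power = Φ(z_β) = Φ(1.663) ≈ 0.952

Effect size d = 0.43 is small by Cohen's convention (0.2/0.5/0.8).

Threshold: power ≥ 0.80 is conventionally adequate.
Power ≈ 0.95 → the study is adequately powered (power ≥ 0.80).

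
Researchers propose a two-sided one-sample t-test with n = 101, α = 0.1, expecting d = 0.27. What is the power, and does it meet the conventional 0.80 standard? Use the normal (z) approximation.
Power ≈ 0.86; the study is adequately powered (power ≥ 0.80)

Power calculation (one-sample t-test, normal approximation):
z_β = d · √n - z_{α/2}
z_β = 0.27 · √101 - 1.645
z_β = 0.27 · 10.050 - 1.645
z_β = 1.069

Power = Φ(z_β) = Φ(1.069) ≈ 0.857

Effect size d = 0.27 is small by Cohen's convention (0.2/0.5/0.8).

Threshold: power ≥ 0.80 is conventionally adequate.
Power ≈ 0.86 → the study is adequately powered (power ≥ 0.80).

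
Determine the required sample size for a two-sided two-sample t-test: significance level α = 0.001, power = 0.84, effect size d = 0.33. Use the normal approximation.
n = 338 per group

Sample size formula (two-sample t-test, normal approximation):
n = 2 · ((z_{α/2} + z_β) / d)²

z_{α/2} = 3.291 (for α = 0.001, two-sided)
z_β = 0.994 (for power = 0.84)
d = 0.33

n = 2 · ((3.291 + 0.994) / 0.33)²
n = 2 · (12.985)²
n ≈ 337.22
Round up to the next whole number: n = 338 per group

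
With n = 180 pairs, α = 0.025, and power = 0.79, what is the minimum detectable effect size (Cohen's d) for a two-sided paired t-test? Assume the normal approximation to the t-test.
d ≈ 0.23

Minimum detectable effect (paired t-test, normal approximation):
d = (z_{α/2} + z_β) / √n
d = (2.241 + 0.806) / √180
d = 3.048 / 13.416
d ≈ 0.23

By Cohen's convention (0.2 small / 0.5 medium / 0.8 large): small effect.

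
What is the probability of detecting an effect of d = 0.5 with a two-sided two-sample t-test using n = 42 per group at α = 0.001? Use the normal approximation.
Power ≈ 0.16

Power calculation (two-sample t-test, normal approximation):
z_β = d · √(n/2) - z_{α/2}
z_β = 0.5 · √(42/2) - 3.291
z_β = 0.5 · 4.583 - 3.291
z_β = -0.999

Power = Φ(z_β) = Φ(-0.999) ≈ 0.159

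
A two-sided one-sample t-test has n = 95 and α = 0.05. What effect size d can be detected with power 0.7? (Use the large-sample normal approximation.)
d ≈ 0.25

Minimum detectable effect (one-sample t-test, normal approximation):
d = (z_{α/2} + z_β) / √n
d = (1.960 + 0.524) / √95
d = 2.484 / 9.747
d ≈ 0.25

By Cohen's convention (0.2 small / 0.5 medium / 0.8 large): small effect.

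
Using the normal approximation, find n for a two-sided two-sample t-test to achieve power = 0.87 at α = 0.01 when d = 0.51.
n = 106 per group

Sample size formula (two-sample t-test, normal approximation):
n = 2 · ((z_{α/2} + z_β) / d)²

z_{α/2} = 2.576 (for α = 0.01, two-sided)
z_β = 1.126 (for power = 0.87)
d = 0.51

n = 2 · ((2.576 + 1.126) / 0.51)²
n = 2 · (7.259)²
n ≈ 105.39
Round up to the next whole number: n = 106 per group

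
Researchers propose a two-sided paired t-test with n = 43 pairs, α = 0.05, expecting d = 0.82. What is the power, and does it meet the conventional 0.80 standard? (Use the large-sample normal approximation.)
Power ≈ 1.00; the study is adequately powered (power ≥ 0.80)

Power calculation (paired t-test, normal approximation):
z_β = d · √n - z_{α/2}
z_β = 0.82 · √43 - 1.960
z_β = 0.82 · 6.557 - 1.960
z_β = 3.417

Power = Φ(z_β) = Φ(3.417) ≈ 1.000

Effect size d = 0.82 is large by Cohen's convention (0.2/0.5/0.8).

Threshold: power ≥ 0.80 is conventionally adequate.
Power ≈ 1.00 → the study is adequately powered (power ≥ 0.80).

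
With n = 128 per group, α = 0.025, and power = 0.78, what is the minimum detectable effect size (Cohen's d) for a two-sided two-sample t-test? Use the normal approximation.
d ≈ 0.38

Minimum detectable effect (two-sample t-test, normal approximation):
d = (z_{α/2} + z_β) / √(n/2)
d = (2.241 + 0.772) / √(128/2)
d = 3.014 / 8.000
d ≈ 0.38

By Cohen's convention (0.2 small / 0.5 medium / 0.8 large): small effect.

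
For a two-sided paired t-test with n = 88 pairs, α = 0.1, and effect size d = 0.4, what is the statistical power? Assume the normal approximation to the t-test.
Power ≈ 0.98

Power calculation (paired t-test, normal approximation):
z_β = d · √n - z_{α/2}
z_β = 0.4 · √88 - 1.645
z_β = 0.4 · 9.381 - 1.645
z_β = 2.107

Power = Φ(z_β) = Φ(2.107) ≈ 0.982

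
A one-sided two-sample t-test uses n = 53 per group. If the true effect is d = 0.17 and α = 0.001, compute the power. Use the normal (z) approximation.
Power ≈ 0.01

Power calculation (two-sample t-test, normal approximation):
z_β = d · √(n/2) - z_α
z_β = 0.17 · √(53/2) - 3.090
z_β = 0.17 · 5.148 - 3.090
z_β = -2.215

Power = Φ(z_β) = Φ(-2.215) ≈ 0.013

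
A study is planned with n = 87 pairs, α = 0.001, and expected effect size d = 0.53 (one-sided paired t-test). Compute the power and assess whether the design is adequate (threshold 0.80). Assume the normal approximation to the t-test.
Power ≈ 0.97; the study is adequately powered (power ≥ 0.80)

Power calculation (paired t-test, normal approximation):
z_β = d · √n - z_α
z_β = 0.53 · √87 - 3.090
z_β = 0.53 · 9.327 - 3.090
z_β = 1.853

Power = Φ(z_β) = Φ(1.853) ≈ 0.968

Effect size d = 0.53 is medium by Cohen's convention (0.2/0.5/0.8).

Threshold: power ≥ 0.80 is conventionally adequate.
Power ≈ 0.97 → the study is adequately powered (power ≥ 0.80).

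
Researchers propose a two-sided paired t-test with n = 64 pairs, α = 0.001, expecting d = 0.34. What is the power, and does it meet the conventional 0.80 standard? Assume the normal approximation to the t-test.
Power ≈ 0.28; the study is underpowered (power < 0.80)

Power calculation (paired t-test, normal approximation):
z_β = d · √n - z_{α/2}
z_β = 0.34 · √64 - 3.291
z_β = 0.34 · 8.000 - 3.291
z_β = -0.571

Power = Φ(z_β) = Φ(-0.571) ≈ 0.284

Effect size d = 0.34 is small by Cohen's convention (0.2/0.5/0.8).

Threshold: power ≥ 0.80 is conventionally adequate.
Power ≈ 0.28 → the study is underpowered (power < 0.80).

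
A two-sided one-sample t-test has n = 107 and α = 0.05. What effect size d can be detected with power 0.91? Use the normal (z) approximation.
d ≈ 0.32

Minimum detectable effect (one-sample t-test, normal approximation):
d = (z_{α/2} + z_β) / √n
d = (1.960 + 1.341) / √107
d = 3.301 / 10.344
d ≈ 0.32

By Cohen's convention (0.2 small / 0.5 medium / 0.8 large): small effect.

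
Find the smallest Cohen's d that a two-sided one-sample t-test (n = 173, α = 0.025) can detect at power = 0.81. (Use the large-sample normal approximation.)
d ≈ 0.24

Minimum detectable effect (one-sample t-test, normal approximation):
d = (z_{α/2} + z_β) / √n
d = (2.241 + 0.878) / √173
d = 3.119 / 13.153
d ≈ 0.24

By Cohen's convention (0.2 small / 0.5 medium / 0.8 large): small effect.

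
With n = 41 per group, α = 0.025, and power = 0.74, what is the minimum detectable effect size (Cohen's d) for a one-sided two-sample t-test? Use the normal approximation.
d ≈ 0.57

Minimum detectable effect (two-sample t-test, normal approximation):
d = (z_α + z_β) / √(n/2)
d = (1.960 + 0.643) / √(41/2)
d = 2.603 / 4.528
d ≈ 0.57

By Cohen's convention (0.2 small / 0.5 medium / 0.8 large): medium effect.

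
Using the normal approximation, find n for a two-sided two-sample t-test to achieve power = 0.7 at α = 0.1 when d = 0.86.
n = 13 per group

Sample size formula (two-sample t-test, normal approximation):
n = 2 · ((z_{α/2} + z_β) / d)²

z_{α/2} = 1.645 (for α = 0.1, two-sided)
z_β = 0.524 (for power = 0.7)
d = 0.86

n = 2 · ((1.645 + 0.524) / 0.86)²
n = 2 · (2.522)²
n ≈ 12.72
Round up to the next whole number: n = 13 per group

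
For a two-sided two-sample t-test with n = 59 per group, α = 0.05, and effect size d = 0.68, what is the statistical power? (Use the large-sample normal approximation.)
Power ≈ 0.96

Power calculation (two-sample t-test, normal approximation):
z_β = d · √(n/2) - z_{α/2}
z_β = 0.68 · √(59/2) - 1.960
z_β = 0.68 · 5.431 - 1.960
z_β = 1.733

Power = Φ(z_β) = Φ(1.733) ≈ 0.958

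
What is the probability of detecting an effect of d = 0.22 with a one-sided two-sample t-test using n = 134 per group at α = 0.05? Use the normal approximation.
Power ≈ 0.56

Power calculation (two-sample t-test, normal approximation):
z_β = d · √(n/2) - z_α
z_β = 0.22 · √(134/2) - 1.645
z_β = 0.22 · 8.185 - 1.645
z_β = 0.156

Power = Φ(z_β) = Φ(0.156) ≈ 0.562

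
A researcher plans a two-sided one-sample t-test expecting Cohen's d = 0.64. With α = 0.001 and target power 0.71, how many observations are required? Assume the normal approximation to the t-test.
n = 37

Sample size formula (one-sample t-test, normal approximation):
n = ((z_{α/2} + z_β) / d)²

z_{α/2} = 3.291 (for α = 0.001, two-sided)
z_β = 0.553 (for power = 0.71)
d = 0.64

n = ((3.291 + 0.553) / 0.64)²
n = (6.006)²
n ≈ 36.07
Round up to the next whole number: n = 37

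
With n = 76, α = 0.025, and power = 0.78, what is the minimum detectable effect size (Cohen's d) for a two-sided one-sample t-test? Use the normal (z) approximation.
d ≈ 0.35

Minimum detectable effect (one-sample t-test, normal approximation):
d = (z_{α/2} + z_β) / √n
d = (2.241 + 0.772) / √76
d = 3.014 / 8.718
d ≈ 0.35

By Cohen's convention (0.2 small / 0.5 medium / 0.8 large): small effect.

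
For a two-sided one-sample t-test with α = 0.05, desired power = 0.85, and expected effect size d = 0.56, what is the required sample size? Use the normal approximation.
n = 29

Sample size formula (one-sample t-test, normal approximation):
n = ((z_{α/2} + z_β) / d)²

z_{α/2} = 1.960 (for α = 0.05, two-sided)
z_β = 1.036 (for power = 0.85)
d = 0.56

n = ((1.960 + 1.036) / 0.56)²
n = (5.350)²
n ≈ 28.62
Round up to the next whole number: n = 29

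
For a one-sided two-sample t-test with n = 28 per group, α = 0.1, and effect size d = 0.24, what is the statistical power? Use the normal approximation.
Power ≈ 0.35

Power calculation (two-sample t-test, normal approximation):
z_β = d · √(n/2) - z_α
z_β = 0.24 · √(28/2) - 1.282
z_β = 0.24 · 3.742 - 1.282
z_β = -0.384

Power = Φ(z_β) = Φ(-0.384) ≈ 0.351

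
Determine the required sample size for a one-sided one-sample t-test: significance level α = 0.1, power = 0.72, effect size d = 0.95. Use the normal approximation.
n = 4

Sample size formula (one-sample t-test, normal approximation):
n = ((z_α + z_β) / d)²

z_α = 1.282 (for α = 0.1, one-sided)
z_β = 0.583 (for power = 0.72)
d = 0.95

n = ((1.282 + 0.583) / 0.95)²
n = (1.963)²
n ≈ 3.85
Round up to the next whole number: n = 4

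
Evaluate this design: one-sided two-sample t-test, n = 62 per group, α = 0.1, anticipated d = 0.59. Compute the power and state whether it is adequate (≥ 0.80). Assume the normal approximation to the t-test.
Power ≈ 0.98; the study is adequately powered (power ≥ 0.80)

Power calculation (two-sample t-test, normal approximation):
z_β = d · √(n/2) - z_α
z_β = 0.59 · √(62/2) - 1.282
z_β = 0.59 · 5.568 - 1.282
z_β = 2.003

Power = Φ(z_β) = Φ(2.003) ≈ 0.977

Effect size d = 0.59 is medium by Cohen's convention (0.2/0.5/0.8).

Threshold: power ≥ 0.80 is conventionally adequate.
Power ≈ 0.98 → the study is adequately powered (power ≥ 0.80).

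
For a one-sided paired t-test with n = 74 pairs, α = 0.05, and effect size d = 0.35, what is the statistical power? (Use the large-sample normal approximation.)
Power ≈ 0.91

Power calculation (paired t-test, normal approximation):
z_β = d · √n - z_α
z_β = 0.35 · √74 - 1.645
z_β = 0.35 · 8.602 - 1.645
z_β = 1.366

Power = Φ(z_β) = Φ(1.366) ≈ 0.914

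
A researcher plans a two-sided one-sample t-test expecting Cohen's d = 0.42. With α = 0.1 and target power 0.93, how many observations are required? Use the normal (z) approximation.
n = 56

Sample size formula (one-sample t-test, normal approximation):
n = ((z_{α/2} + z_β) / d)²

z_{α/2} = 1.645 (for α = 0.1, two-sided)
z_β = 1.476 (for power = 0.93)
d = 0.42

n = ((1.645 + 1.476) / 0.42)²
n = (7.431)²
n ≈ 55.22
Round up to the next whole number: n = 56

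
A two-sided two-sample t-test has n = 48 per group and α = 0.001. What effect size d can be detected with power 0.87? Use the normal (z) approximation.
d ≈ 0.90

Minimum detectable effect (two-sample t-test, normal approximation):
d = (z_{α/2} + z_β) / √(n/2)
d = (3.291 + 1.126) / √(48/2)
d = 4.417 / 4.899
d ≈ 0.90

By Cohen's convention (0.2 small / 0.5 medium / 0.8 large): large effect.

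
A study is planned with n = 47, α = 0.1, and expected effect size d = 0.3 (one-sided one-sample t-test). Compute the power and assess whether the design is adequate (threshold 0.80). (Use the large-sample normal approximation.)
Power ≈ 0.78; the study is underpowered (power < 0.80)

Power calculation (one-sample t-test, normal approximation):
z_β = d · √n - z_α
z_β = 0.3 · √47 - 1.282
z_β = 0.3 · 6.856 - 1.282
z_β = 0.775

Power = Φ(z_β) = Φ(0.775) ≈ 0.781

Effect size d = 0.3 is small by Cohen's convention (0.2/0.5/0.8).

Threshold: power ≥ 0.80 is conventionally adequate.
Power ≈ 0.78 → the study is underpowered (power < 0.80).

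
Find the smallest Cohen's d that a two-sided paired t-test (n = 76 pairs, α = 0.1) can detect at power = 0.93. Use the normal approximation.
d ≈ 0.36

Minimum detectable effect (paired t-test, normal approximation):
d = (z_{α/2} + z_β) / √n
d = (1.645 + 1.476) / √76
d = 3.121 / 8.718
d ≈ 0.36

By Cohen's convention (0.2 small / 0.5 medium / 0.8 large): small effect.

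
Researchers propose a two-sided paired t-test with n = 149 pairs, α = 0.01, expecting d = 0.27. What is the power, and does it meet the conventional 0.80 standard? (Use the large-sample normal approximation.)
Power ≈ 0.76; the study is underpowered (power < 0.80)

Power calculation (paired t-test, normal approximation):
z_β = d · √n - z_{α/2}
z_β = 0.27 · √149 - 2.576
z_β = 0.27 · 12.207 - 2.576
z_β = 0.720

Power = Φ(z_β) = Φ(0.720) ≈ 0.764

Effect size d = 0.27 is small by Cohen's convention (0.2/0.5/0.8).

Threshold: power ≥ 0.80 is conventionally adequate.
Power ≈ 0.76 → the study is underpowered (power < 0.80).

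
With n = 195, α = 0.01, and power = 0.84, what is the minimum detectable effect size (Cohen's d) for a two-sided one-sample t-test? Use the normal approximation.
d ≈ 0.26

Minimum detectable effect (one-sample t-test, normal approximation):
d = (z_{α/2} + z_β) / √n
d = (2.576 + 0.994) / √195
d = 3.570 / 13.964
d ≈ 0.26

By Cohen's convention (0.2 small / 0.5 medium / 0.8 large): small effect.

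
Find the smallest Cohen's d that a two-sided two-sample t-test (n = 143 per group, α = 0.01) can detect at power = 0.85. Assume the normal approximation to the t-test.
d ≈ 0.43

Minimum detectable effect (two-sample t-test, normal approximation):
d = (z_{α/2} + z_β) / √(n/2)
d = (2.576 + 1.036) / √(143/2)
d = 3.612 / 8.456
d ≈ 0.43

By Cohen's convention (0.2 small / 0.5 medium / 0.8 large): small effect.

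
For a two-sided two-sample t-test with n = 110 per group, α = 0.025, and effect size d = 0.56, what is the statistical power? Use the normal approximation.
Power ≈ 0.97

Power calculation (two-sample t-test, normal approximation):
z_β = d · √(n/2) - z_{α/2}
z_β = 0.56 · √(110/2) - 2.241
z_β = 0.56 · 7.416 - 2.241
z_β = 1.912

Power = Φ(z_β) = Φ(1.912) ≈ 0.972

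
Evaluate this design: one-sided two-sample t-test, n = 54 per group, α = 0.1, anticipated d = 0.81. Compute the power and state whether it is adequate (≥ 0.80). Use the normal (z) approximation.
Power ≈ 1.00; the study is adequately powered (power ≥ 0.80)

Power calculation (two-sample t-test, normal approximation):
z_β = d · √(n/2) - z_α
z_β = 0.81 · √(54/2) - 1.282
z_β = 0.81 · 5.196 - 1.282
z_β = 2.927

Power = Φ(z_β) = Φ(2.927) ≈ 0.998

Effect size d = 0.81 is large by Cohen's convention (0.2/0.5/0.8).

Threshold: power ≥ 0.80 is conventionally adequate.
Power ≈ 1.00 → the study is adequately powered (power ≥ 0.80).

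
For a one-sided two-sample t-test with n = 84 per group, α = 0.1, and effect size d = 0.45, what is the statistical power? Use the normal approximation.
Power ≈ 0.95

Power calculation (two-sample t-test, normal approximation):
z_β = d · √(n/2) - z_α
z_β = 0.45 · √(84/2) - 1.282
z_β = 0.45 · 6.481 - 1.282
z_β = 1.635

Power = Φ(z_β) = Φ(1.635) ≈ 0.949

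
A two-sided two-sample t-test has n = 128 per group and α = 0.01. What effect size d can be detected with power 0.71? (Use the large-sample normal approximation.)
d ≈ 0.39

Minimum detectable effect (two-sample t-test, normal approximation):
d = (z_{α/2} + z_β) / √(n/2)
d = (2.576 + 0.553) / √(128/2)
d = 3.129 / 8.000
d ≈ 0.39

By Cohen's convention (0.2 small / 0.5 medium / 0.8 large): small effect.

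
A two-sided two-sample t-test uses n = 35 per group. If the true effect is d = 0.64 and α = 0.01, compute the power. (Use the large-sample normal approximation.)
Power ≈ 0.54

Power calculation (two-sample t-test, normal approximation):
z_β = d · √(n/2) - z_{α/2}
z_β = 0.64 · √(35/2) - 2.576
z_β = 0.64 · 4.183 - 2.576
z_β = 0.101

Power = Φ(z_β) = Φ(0.101) ≈ 0.540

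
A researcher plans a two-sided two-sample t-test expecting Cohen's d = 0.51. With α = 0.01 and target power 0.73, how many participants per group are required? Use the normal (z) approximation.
n = 79 per group

Sample size formula (two-sample t-test, normal approximation):
n = 2 · ((z_{α/2} + z_β) / d)²

z_{α/2} = 2.576 (for α = 0.01, two-sided)
z_β = 0.613 (for power = 0.73)
d = 0.51

n = 2 · ((2.576 + 0.613) / 0.51)²
n = 2 · (6.253)²
n ≈ 78.20
Round up to the next whole number: n = 79 per group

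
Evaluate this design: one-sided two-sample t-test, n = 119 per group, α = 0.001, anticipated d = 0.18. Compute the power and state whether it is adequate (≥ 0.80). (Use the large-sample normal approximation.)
Power ≈ 0.04; the study is underpowered (power < 0.80)

Power calculation (two-sample t-test, normal approximation):
z_β = d · √(n/2) - z_α
z_β = 0.18 · √(119/2) - 3.090
z_β = 0.18 · 7.714 - 3.090
z_β = -1.702

Power = Φ(z_β) = Φ(-1.702) ≈ 0.044

Effect size d = 0.18 is very small by Cohen's convention (0.2/0.5/0.8).

Threshold: power ≥ 0.80 is conventionally adequate.
Power ≈ 0.04 → the study is underpowered (power < 0.80).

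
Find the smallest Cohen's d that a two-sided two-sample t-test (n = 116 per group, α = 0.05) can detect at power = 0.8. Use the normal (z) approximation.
d ≈ 0.37

Minimum detectable effect (two-sample t-test, normal approximation):
d = (z_{α/2} + z_β) / √(n/2)
d = (1.960 + 0.842) / √(116/2)
d = 2.802 / 7.616
d ≈ 0.37

By Cohen's convention (0.2 small / 0.5 medium / 0.8 large): small effect.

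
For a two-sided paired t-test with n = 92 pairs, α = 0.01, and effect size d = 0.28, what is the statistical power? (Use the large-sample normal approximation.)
Power ≈ 0.54

Power calculation (paired t-test, normal approximation):
z_β = d · √n - z_{α/2}
z_β = 0.28 · √92 - 2.576
z_β = 0.28 · 9.592 - 2.576
z_β = 0.110

Power = Φ(z_β) = Φ(0.110) ≈ 0.544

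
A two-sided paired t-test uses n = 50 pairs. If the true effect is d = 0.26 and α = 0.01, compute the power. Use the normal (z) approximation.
Power ≈ 0.23

Power calculation (paired t-test, normal approximation):
z_β = d · √n - z_{α/2}
z_β = 0.26 · √50 - 2.576
z_β = 0.26 · 7.071 - 2.576
z_β = -0.737

Power = Φ(z_β) = Φ(-0.737) ≈ 0.230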